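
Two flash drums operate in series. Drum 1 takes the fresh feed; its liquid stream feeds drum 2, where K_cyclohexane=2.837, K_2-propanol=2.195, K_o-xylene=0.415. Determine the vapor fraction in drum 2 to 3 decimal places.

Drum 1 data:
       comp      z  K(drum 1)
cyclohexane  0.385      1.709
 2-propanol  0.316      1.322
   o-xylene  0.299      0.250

Drum 1:
Rachford–Rice: g(ψ₁) = Σ zᵢ(Kᵢ−1)/(1+ψ₁(Kᵢ−1)) = 0.
g(0) = ΣzᵢKᵢ − 1 = 0.150 and g(1) = 1 − Σzᵢ/Kᵢ = -0.660, so a root lies in (0, 1).
Newton–Raphson from ψ₁ = 0.5:
  ψ₁ = 0.500: g = -0.0696, g' = -0.560 → ψ₁ = 0.376
  ψ₁ = 0.376: g = -0.0059, g' = -0.473 → ψ₁ = 0.363
Converged at ψ₁ = 0.363.
Drum-1 compositions:
  cyclohexane: x = 0.306, y = 0.523
  2-propanol: x = 0.283, y = 0.374
  o-xylene: x = 0.411, y = 0.103
Drum-2 feed = drum-1 liquid: z₂ = (0.3062, 0.2829, 0.4109).
Drum 2:
Rachford–Rice: g(ψ₂) = Σ zᵢ(Kᵢ−1)/(1+ψ₂(Kᵢ−1)) = 0.
g(0) = ΣzᵢKᵢ − 1 = 0.660 and g(1) = 1 − Σzᵢ/Kᵢ = -0.227, so a root lies in (0, 1).
Iterate (Newton) starting at ψ₂ = 0.5:
  ψ₂ = 0.500: g = 0.1650, g' = -0.720 → ψ₂ = 0.729
  ψ₂ = 0.729: g = 0.0018, g' = -0.732 → ψ₂ = 0.732
Converged at ψ₂ = 0.732.
  cyclohexane: x = 0.131, y = 0.371
  2-propanol: x = 0.151, y = 0.331
  o-xylene: x = 0.718, y = 0.298

V/F (drum 2) = 0.732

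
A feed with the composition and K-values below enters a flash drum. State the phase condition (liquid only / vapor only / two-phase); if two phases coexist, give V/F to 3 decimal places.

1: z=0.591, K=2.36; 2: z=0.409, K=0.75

vapor only

ΣzᵢKᵢ = 1.702; Σzᵢ/Kᵢ = 0.796.
Since Σzᵢ/Kᵢ < 1 the mixture is above its dew point — single vapor phase.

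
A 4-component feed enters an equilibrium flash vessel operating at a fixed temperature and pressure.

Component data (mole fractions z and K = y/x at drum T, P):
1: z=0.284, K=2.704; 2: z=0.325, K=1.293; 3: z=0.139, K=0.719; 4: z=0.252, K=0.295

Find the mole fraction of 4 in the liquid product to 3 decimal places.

x_4 = 0.408

Material balance + equilibrium reduce to Σ zᵢ(Kᵢ−1)/(1+V/F(Kᵢ−1)) = 0.
Check two-phase: ΣzᵢKᵢ = 1.362 > 1 and Σzᵢ/Kᵢ = 1.404 > 1, so g(0) = 0.362 > 0 and g(1) = -0.404 < 0.
Iterate (Newton) starting at V/F = 0.5:
  V/F = 0.500: g = 0.0245, g' = -0.575 → V/F = 0.543
  V/F = 0.543: g = -0.0002, g' = -0.587 → V/F = 0.542
Converged at V/F = 0.542.
Compositions from xᵢ = zᵢ/(1+V/F(Kᵢ−1)), yᵢ = Kᵢxᵢ:
  1: x = 0.148, y = 0.399
  2: x = 0.280, y = 0.363
  3: x = 0.164, y = 0.118
  4: x = 0.408, y = 0.120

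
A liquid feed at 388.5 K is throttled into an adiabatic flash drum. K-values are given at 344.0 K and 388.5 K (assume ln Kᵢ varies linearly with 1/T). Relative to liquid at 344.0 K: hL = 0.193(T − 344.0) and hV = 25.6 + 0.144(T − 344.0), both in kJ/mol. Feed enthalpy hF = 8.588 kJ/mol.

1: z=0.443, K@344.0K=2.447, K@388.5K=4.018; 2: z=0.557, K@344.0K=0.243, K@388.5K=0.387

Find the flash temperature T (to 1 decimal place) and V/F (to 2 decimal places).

T = 352.2 K, V/F = 0.28

Adiabatic flash: solve Rachford–Rice at each trial T, then check hF = ψ·hV(T) + (1−ψ)·hL(T).
  T = 344.0 K: K = (2.447, 0.243), RR gives ψ = 0.200, H_out = 5.127 kJ/mol
  T = 388.5 K: K = (4.018, 0.387), RR gives ψ = 0.538, H_out = 21.191 kJ/mol
  T = 366.2 K: K = (3.181, 0.311), RR gives ψ = 0.387, H_out = 13.783 kJ/mol
  T = 355.1 K: K = (2.802, 0.276), RR gives ψ = 0.303, H_out = 9.725 kJ/mol
  T = 349.6 K: K = (2.623, 0.259), RR gives ψ = 0.255, H_out = 7.535 kJ/mol
  T = 352.4 K: K = (2.713, 0.268), RR gives ψ = 0.280, H_out = 8.669 kJ/mol
  T = 351.0 K: K = (2.668, 0.264), RR gives ψ = 0.268, H_out = 8.107 kJ/mol
Linear interpolation between T = 351.0 (H_out = 8.107) and T = 352.4 (H_out = 8.669) on hF = 8.588 gives T ≈ 352.2 K, at which ψ = 0.28.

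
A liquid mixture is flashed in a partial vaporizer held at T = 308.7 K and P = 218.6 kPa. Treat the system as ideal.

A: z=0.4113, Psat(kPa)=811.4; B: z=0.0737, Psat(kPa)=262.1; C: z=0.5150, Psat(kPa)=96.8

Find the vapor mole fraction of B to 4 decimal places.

Raoult's law: Kᵢ = Pᵢˢᵃᵗ/P = Pᵢˢᵃᵗ/218.6.
  K_A = 811.4/218.6 = 3.711802, K_B = 262.1/218.6 = 1.198994, K_C = 96.8/218.6 = 0.442818
Let β = V/F and solve Σ zᵢ(Kᵢ−1)/(1+β(Kᵢ−1)) = 0.
g(0) = ΣzᵢKᵢ − 1 = 0.8431 and g(1) = 1 − Σzᵢ/Kᵢ = -0.3353, so a root lies in (0, 1).
Newton iteration, β⁰ = 0.42:
  β = 0.4200: g = 0.16037, g' = -0.9361 → β = 0.5913
  β = 0.5913: g = 0.01358, g' = -0.8042 → β = 0.6082
  β = 0.6082: g = 0.00004, g' = -0.7990 → β = 0.6083
Converged at β = 0.6083.
Compositions from xᵢ = zᵢ/(1+β(Kᵢ−1)), yᵢ = Kᵢxᵢ:
  A: x = 0.1552, y = 0.5762
  B: x = 0.0657, y = 0.0788
  C: x = 0.7790, y = 0.3450

y_B = 0.0788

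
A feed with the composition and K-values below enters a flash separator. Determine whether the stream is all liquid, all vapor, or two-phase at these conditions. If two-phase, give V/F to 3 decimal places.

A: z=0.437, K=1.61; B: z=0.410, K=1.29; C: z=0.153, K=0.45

all vapor

ΣzᵢKᵢ = 1.301; Σzᵢ/Kᵢ = 0.929.
Since Σzᵢ/Kᵢ < 1 the mixture is above its dew point — single vapor phase.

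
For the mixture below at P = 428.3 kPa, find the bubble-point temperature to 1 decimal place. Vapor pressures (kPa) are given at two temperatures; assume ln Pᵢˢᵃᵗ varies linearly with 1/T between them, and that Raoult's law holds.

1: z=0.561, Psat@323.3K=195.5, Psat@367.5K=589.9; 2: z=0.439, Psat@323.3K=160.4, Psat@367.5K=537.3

Bubble-point temperature: ΣzᵢPᵢˢᵃᵗ(T) = P. Interpolate ln Pᵢˢᵃᵗ = aᵢ + bᵢ/T.
  T = 323.3 K: ΣzᵢPᵢˢᵃᵗ = 180.09 kPa
  T = 367.5 K: ΣzᵢPᵢˢᵃᵗ = 566.81 kPa
  T = 345.4 K: ΣzᵢPᵢˢᵃᵗ = 331.32 kPa
  T = 356.4 K: ΣzᵢPᵢˢᵃᵗ = 436.42 kPa
  T = 350.9 K: ΣzᵢPᵢˢᵃᵗ = 381.07 kPa
  T = 353.6 K: ΣzᵢPᵢˢᵃᵗ = 407.52 kPa
Interpolating between 353.6 K and 356.4 K gives T ≈ 355.6 K.

T = 355.6 K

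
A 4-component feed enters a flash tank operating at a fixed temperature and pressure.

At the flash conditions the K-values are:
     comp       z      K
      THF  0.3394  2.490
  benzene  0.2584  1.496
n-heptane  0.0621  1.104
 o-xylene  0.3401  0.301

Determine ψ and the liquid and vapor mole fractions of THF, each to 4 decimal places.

Let ψ = V/F and solve Σ zᵢ(Kᵢ−1)/(1+ψ(Kᵢ−1)) = 0.
Feasibility: ΣzᵢKᵢ = 1.4026, Σzᵢ/Kᵢ = 1.4952 — both > 1, two phases present.
Newton–Raphson from ψ = 0.5:
  ψ = 0.5000: g = 0.03318, g' = -0.6816 → ψ = 0.5487
  ψ = 0.5487: g = -0.00054, g' = -0.7052 → ψ = 0.5479
Converged at ψ = 0.5479.
Compositions from xᵢ = zᵢ/(1+ψ(Kᵢ−1)), yᵢ = Kᵢxᵢ:
  THF: x = 0.1869, y = 0.4653
  benzene: x = 0.2032, y = 0.3040
  n-heptane: x = 0.0588, y = 0.0649
  o-xylene: x = 0.5512, y = 0.1659

ψ = 0.5479, x_THF = 0.1869, y_THF = 0.4653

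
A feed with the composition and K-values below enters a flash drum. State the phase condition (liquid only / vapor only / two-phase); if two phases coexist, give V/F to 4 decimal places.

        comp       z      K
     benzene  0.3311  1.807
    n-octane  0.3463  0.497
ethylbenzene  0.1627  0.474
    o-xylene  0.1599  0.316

liquid only

ΣzᵢKᵢ = 0.8981; Σzᵢ/Kᵢ = 1.7293.
Since ΣzᵢKᵢ < 1 the mixture is below its bubble point — single liquid phase.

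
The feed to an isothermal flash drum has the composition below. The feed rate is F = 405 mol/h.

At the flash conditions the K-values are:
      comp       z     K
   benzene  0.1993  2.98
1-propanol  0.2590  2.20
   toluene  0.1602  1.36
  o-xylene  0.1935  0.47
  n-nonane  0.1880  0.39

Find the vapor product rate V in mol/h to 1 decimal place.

Newton iteration, β⁰ = 0.66:
  β = 0.6600: g = 0.04141, g' = -0.6011 → β = 0.7289
  β = 0.7289: g = -0.00061, g' = -0.6212 → β = 0.7279
Converged at β = 0.7279.
Then V = β·F = 0.7279·405 = 294.8 mol/h and L = F − V = 110.2 mol/h.

V = 294.8 mol/h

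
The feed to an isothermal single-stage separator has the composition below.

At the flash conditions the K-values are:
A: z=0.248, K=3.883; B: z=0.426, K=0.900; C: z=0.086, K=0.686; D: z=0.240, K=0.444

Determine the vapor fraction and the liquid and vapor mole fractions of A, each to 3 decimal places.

Material balance + equilibrium reduce to Σ zᵢ(Kᵢ−1)/(1+ψ(Kᵢ−1)) = 0.
Feasibility: ΣzᵢKᵢ = 1.512, Σzᵢ/Kᵢ = 1.203 — both > 1, two phases present.
Newton–Raphson from ψ = 0.5:
  ψ = 0.500: g = 0.0312, g' = -0.505 → ψ = 0.562
  ψ = 0.562: g = 0.0010, g' = -0.475 → ψ = 0.564
Converged at ψ = 0.564.
Compositions from xᵢ = zᵢ/(1+ψ(Kᵢ−1)), yᵢ = Kᵢxᵢ:
  A: x = 0.094, y = 0.367
  B: x = 0.451, y = 0.406
  C: x = 0.105, y = 0.072
  D: x = 0.350, y = 0.155

ψ = 0.564, x_A = 0.094, y_A = 0.367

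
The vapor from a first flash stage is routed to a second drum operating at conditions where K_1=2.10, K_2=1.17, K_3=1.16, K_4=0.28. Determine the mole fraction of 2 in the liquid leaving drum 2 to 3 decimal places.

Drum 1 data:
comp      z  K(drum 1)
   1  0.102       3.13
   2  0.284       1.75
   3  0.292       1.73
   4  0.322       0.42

x_2 (drum 2) = 0.301

Drum 1:
Newton iteration, ψ₁⁰ = 0.37:
  ψ₁ = 0.370: g = 0.2183, g' = -0.515 → ψ₁ = 0.794
  ψ₁ = 0.794: g = 0.0029, g' = -0.561 → ψ₁ = 0.799
Converged at ψ₁ = 0.799.
Drum-1 compositions:
  1: x = 0.038, y = 0.118
  2: x = 0.178, y = 0.311
  3: x = 0.184, y = 0.319
  4: x = 0.600, y = 0.252
Drum-2 feed = drum-1 vapor: z₂ = (0.1181, 0.3107, 0.3190, 0.2521).
Drum 2:
Let ψ₂ = V/F and solve Σ zᵢ(Kᵢ−1)/(1+ψ₂(Kᵢ−1)) = 0.
Feasibility: ΣzᵢKᵢ = 1.052, Σzᵢ/Kᵢ = 1.497 — both > 1, two phases present.
Newton iteration, ψ₂⁰ = 0.5:
  ψ₂ = 0.500: g = -0.1039, g' = -0.393 → ψ₂ = 0.236
  ψ₂ = 0.236: g = -0.0155, g' = -0.296 → ψ₂ = 0.183
Converged at ψ₂ = 0.183.
  1: x = 0.098, y = 0.207
  2: x = 0.301, y = 0.353
  3: x = 0.310, y = 0.360
  4: x = 0.290, y = 0.081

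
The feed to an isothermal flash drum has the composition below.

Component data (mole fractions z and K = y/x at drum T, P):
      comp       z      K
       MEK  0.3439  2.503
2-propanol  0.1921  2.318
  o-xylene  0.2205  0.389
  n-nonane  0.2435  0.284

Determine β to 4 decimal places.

Let β = V/F and solve Σ zᵢ(Kᵢ−1)/(1+β(Kᵢ−1)) = 0.
Feasibility: ΣzᵢKᵢ = 1.4610, Σzᵢ/Kᵢ = 1.6445 — both > 1, two phases present.
Iterate (Newton) starting at β = 0.5:
  β = 0.5000: g = -0.01783, g' = -0.8480 → β = 0.4790
  β = 0.4790: g = -0.00007, g' = -0.8417 → β = 0.4789
Converged at β = 0.4789.

β = 0.4789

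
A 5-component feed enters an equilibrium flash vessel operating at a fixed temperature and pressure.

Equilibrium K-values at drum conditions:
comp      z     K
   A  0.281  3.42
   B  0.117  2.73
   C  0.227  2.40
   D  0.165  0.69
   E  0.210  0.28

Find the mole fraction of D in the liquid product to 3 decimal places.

x_D = 0.223

Let β = V/F and solve Σ zᵢ(Kᵢ−1)/(1+β(Kᵢ−1)) = 0.
Check two-phase: ΣzᵢKᵢ = 1.998 > 1 and Σzᵢ/Kᵢ = 1.209 > 1, so g(0) = 0.998 > 0 and g(1) = -0.209 < 0.
Iterate (Newton) starting at β = 0.5:
  β = 0.500: g = 0.3064, g' = -0.880 → β = 0.848
  β = 0.848: g = -0.0079, g' = -1.075 → β = 0.841
Converged at β = 0.841.
Compositions from xᵢ = zᵢ/(1+β(Kᵢ−1)), yᵢ = Kᵢxᵢ:
  A: x = 0.093, y = 0.317
  B: x = 0.048, y = 0.130
  C: x = 0.104, y = 0.250
  D: x = 0.223, y = 0.154
  E: x = 0.532, y = 0.149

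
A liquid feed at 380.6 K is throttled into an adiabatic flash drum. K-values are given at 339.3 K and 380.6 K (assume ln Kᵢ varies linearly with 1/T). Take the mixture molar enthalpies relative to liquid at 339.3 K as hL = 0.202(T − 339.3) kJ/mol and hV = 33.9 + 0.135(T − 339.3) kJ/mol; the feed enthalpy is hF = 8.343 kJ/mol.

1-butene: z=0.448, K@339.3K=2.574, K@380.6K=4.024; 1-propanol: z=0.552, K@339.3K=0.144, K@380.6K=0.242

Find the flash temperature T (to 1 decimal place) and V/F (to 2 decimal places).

T = 344.9 K, V/F = 0.22

Adiabatic flash: solve Rachford–Rice at each trial T, then check hF = ψ·hV(T) + (1−ψ)·hL(T).
  T = 339.3 K: K = (2.574, 0.144), RR gives ψ = 0.173, H_out = 5.853 kJ/mol
  T = 380.6 K: K = (4.024, 0.242), RR gives ψ = 0.408, H_out = 21.060 kJ/mol
  T = 360.0 K: K = (3.262, 0.190), RR gives ψ = 0.309, H_out = 14.219 kJ/mol
  T = 349.6 K: K = (2.906, 0.166), RR gives ψ = 0.247, H_out = 10.298 kJ/mol
  T = 344.5 K: K = (2.739, 0.155), RR gives ψ = 0.213, H_out = 8.184 kJ/mol
  T = 347.1 K: K = (2.824, 0.160), RR gives ψ = 0.231, H_out = 9.281 kJ/mol
  T = 345.8 K: K = (2.781, 0.158), RR gives ψ = 0.222, H_out = 8.738 kJ/mol
Linear interpolation between T = 344.5 (H_out = 8.184) and T = 345.8 (H_out = 8.738) on hF = 8.343 gives T ≈ 344.9 K, at which ψ = 0.22.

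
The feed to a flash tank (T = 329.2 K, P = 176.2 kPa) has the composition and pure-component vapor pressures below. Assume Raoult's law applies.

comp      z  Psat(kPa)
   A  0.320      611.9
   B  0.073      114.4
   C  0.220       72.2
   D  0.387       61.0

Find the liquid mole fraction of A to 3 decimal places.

x_A = 0.196

Raoult's law: Kᵢ = Pᵢˢᵃᵗ/P = Pᵢˢᵃᵗ/176.2.
  K_A = 611.9/176.2 = 3.47276, K_B = 114.4/176.2 = 0.64926, K_C = 72.2/176.2 = 0.40976, K_D = 61.0/176.2 = 0.34620
Newton iteration, β⁰ = 0.5:
  β = 0.500: g = -0.2374, g' = -0.924 → β = 0.243
  β = 0.243: g = 0.0138, g' = -1.112 → β = 0.255
  β = 0.255: g = 0.0001, g' = -1.090 → β = 0.256
Converged at β = 0.256.
Compositions from xᵢ = zᵢ/(1+β(Kᵢ−1)), yᵢ = Kᵢxᵢ:
  A: x = 0.196, y = 0.681
  B: x = 0.080, y = 0.052
  C: x = 0.259, y = 0.106
  D: x = 0.465, y = 0.161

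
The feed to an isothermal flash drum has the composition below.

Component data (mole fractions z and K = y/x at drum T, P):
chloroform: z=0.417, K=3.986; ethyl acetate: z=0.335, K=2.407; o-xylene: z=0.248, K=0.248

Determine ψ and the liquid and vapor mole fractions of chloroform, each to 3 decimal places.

ψ = 0.881, x_chloroform = 0.115, y_chloroform = 0.458

Material balance + equilibrium reduce to Σ zᵢ(Kᵢ−1)/(1+ψ(Kᵢ−1)) = 0.
g(0) = ΣzᵢKᵢ − 1 = 1.530 and g(1) = 1 − Σzᵢ/Kᵢ = -0.244, so a root lies in (0, 1).
Iterate (Newton) starting at ψ = 0.5:
  ψ = 0.500: g = 0.4773, g' = -1.187 → ψ = 0.902
  ψ = 0.902: g = -0.0351, g' = -1.757 → ψ = 0.882
  ψ = 0.882: g = -0.0011, g' = -1.651 → ψ = 0.881
Converged at ψ = 0.881.
Compositions from xᵢ = zᵢ/(1+ψ(Kᵢ−1)), yᵢ = Kᵢxᵢ:
  chloroform: x = 0.115, y = 0.458
  ethyl acetate: x = 0.150, y = 0.360
  o-xylene: x = 0.736, y = 0.182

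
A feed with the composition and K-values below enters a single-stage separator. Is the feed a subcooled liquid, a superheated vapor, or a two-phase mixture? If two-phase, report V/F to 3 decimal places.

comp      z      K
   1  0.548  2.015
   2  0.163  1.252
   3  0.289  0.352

ΣzᵢKᵢ = 1.410; Σzᵢ/Kᵢ = 1.223.
Both exceed 1, so a two-phase solution exists.
Material balance + equilibrium reduce to Σ zᵢ(Kᵢ−1)/(1+ψ(Kᵢ−1)) = 0.
Newton iteration, ψ⁰ = 0.5:
  ψ = 0.500: g = 0.1284, g' = -0.522 → ψ = 0.746
  ψ = 0.746: g = -0.0114, g' = -0.645 → ψ = 0.728
Converged at ψ = 0.728.

two-phase, V/F = 0.728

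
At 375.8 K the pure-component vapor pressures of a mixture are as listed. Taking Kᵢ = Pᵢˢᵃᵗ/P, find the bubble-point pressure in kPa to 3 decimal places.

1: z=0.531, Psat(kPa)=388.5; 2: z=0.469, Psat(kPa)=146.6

Pbub = 275.049 kPa

At the bubble point ψ → 0, so ΣzᵢKᵢ = 1 with Kᵢ = Pᵢˢᵃᵗ/P ⇒ P = ΣzᵢPᵢˢᵃᵗ.
P = 0.531·388.5 + 0.469·146.6 = 275.049 kPa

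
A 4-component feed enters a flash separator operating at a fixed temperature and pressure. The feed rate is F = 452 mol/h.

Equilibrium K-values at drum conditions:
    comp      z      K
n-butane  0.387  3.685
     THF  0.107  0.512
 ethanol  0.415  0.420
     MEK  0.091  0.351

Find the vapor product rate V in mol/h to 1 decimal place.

V = 200.8 mol/h

Rachford–Rice: g(ψ) = Σ zᵢ(Kᵢ−1)/(1+ψ(Kᵢ−1)) = 0.
g(0) = ΣzᵢKᵢ − 1 = 0.687 and g(1) = 1 − Σzᵢ/Kᵢ = -0.561, so a root lies in (0, 1).
Newton–Raphson from ψ = 0.66:
  ψ = 0.660: g = -0.1955, g' = -0.902 → ψ = 0.443
  ψ = 0.443: g = 0.0008, g' = -0.952 → ψ = 0.444
Converged at ψ = 0.444.
Then V = ψ·F = 0.4442·452 = 200.8 mol/h and L = F − V = 251.2 mol/h.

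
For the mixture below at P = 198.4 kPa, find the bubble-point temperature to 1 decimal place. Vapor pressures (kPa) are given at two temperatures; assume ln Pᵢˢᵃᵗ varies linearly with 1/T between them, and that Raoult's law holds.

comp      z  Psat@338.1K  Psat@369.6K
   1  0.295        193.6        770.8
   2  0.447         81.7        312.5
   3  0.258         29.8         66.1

Bubble-point temperature: ΣzᵢPᵢˢᵃᵗ(T) = P. Interpolate ln Pᵢˢᵃᵗ = aᵢ + bᵢ/T.
  T = 338.1 K: ΣzᵢPᵢˢᵃᵗ = 101.32 kPa
  T = 369.6 K: ΣzᵢPᵢˢᵃᵗ = 384.13 kPa
  T = 353.9 K: ΣzᵢPᵢˢᵃᵗ = 203.19 kPa
  T = 346.0 K: ΣzᵢPᵢˢᵃᵗ = 144.53 kPa
  T = 349.9 K: ΣzᵢPᵢˢᵃᵗ = 171.30 kPa
  T = 351.9 K: ΣzᵢPᵢˢᵃᵗ = 186.65 kPa
Interpolating between 351.9 K and 353.9 K gives T ≈ 353.3 K.

T = 353.3 K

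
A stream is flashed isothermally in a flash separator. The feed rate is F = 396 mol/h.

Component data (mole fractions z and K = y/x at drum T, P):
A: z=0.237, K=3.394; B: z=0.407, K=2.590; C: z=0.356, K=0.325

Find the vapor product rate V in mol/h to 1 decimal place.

V = 301.3 mol/h

Newton–Raphson from β = 0.54:
  β = 0.540: g = 0.2175, g' = -0.958 → β = 0.767
  β = 0.767: g = -0.0067, g' = -1.075 → β = 0.761
Converged at β = 0.761.
Then V = β·F = 0.7608·396 = 301.3 mol/h and L = F − V = 94.7 mol/h.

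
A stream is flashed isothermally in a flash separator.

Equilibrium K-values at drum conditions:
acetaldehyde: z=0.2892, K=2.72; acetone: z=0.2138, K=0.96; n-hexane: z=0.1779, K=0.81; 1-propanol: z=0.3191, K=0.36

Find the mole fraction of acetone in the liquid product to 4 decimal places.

x_acetone = 0.2169

Material balance + equilibrium reduce to Σ zᵢ(Kᵢ−1)/(1+ψ(Kᵢ−1)) = 0.
g(0) = ΣzᵢKᵢ − 1 = 0.2508 and g(1) = 1 − Σzᵢ/Kᵢ = -0.4351, so a root lies in (0, 1).
Iterate (Newton) starting at ψ = 0.5:
  ψ = 0.5000: g = -0.07897, g' = -0.5382 → ψ = 0.3533
  ψ = 0.3533: g = 0.00063, g' = -0.5570 → ψ = 0.3544
Converged at ψ = 0.3544.
Compositions from xᵢ = zᵢ/(1+ψ(Kᵢ−1)), yᵢ = Kᵢxᵢ:
  acetaldehyde: x = 0.1797, y = 0.4887
  acetone: x = 0.2169, y = 0.2082
  n-hexane: x = 0.1907, y = 0.1545
  1-propanol: x = 0.4127, y = 0.1486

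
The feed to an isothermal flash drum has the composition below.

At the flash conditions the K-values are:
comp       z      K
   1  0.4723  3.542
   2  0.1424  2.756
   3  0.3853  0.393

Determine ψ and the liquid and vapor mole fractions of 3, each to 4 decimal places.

Material balance + equilibrium reduce to Σ zᵢ(Kᵢ−1)/(1+ψ(Kᵢ−1)) = 0.
Check two-phase: ΣzᵢKᵢ = 2.2168 > 1 and Σzᵢ/Kᵢ = 1.1654 > 1, so g(0) = 1.2168 > 0 and g(1) = -0.1654 < 0.
Iterate (Newton) starting at ψ = 0.45:
  ψ = 0.4500: g = 0.37791, g' = -1.0697 → ψ = 0.8033
  ψ = 0.8033: g = 0.04198, g' = -0.9461 → ψ = 0.8477
  ψ = 0.8477: g = -0.00070, g' = -0.9799 → ψ = 0.8469
Converged at ψ = 0.8469.
Compositions from xᵢ = zᵢ/(1+ψ(Kᵢ−1)), yᵢ = Kᵢxᵢ:
  1: x = 0.1498, y = 0.5306
  2: x = 0.0573, y = 0.1578
  3: x = 0.7929, y = 0.3116

ψ = 0.8469, x_3 = 0.7929, y_3 = 0.3116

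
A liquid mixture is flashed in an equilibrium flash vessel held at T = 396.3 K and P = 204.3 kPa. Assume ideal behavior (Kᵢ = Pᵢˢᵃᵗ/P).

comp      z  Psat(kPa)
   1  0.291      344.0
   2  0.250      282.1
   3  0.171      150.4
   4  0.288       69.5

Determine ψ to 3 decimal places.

ψ = 0.190

Raoult's law: Kᵢ = Pᵢˢᵃᵗ/P = Pᵢˢᵃᵗ/204.3.
  K_1 = 344.0/204.3 = 1.68380, K_2 = 282.1/204.3 = 1.38081, K_3 = 150.4/204.3 = 0.73617, K_4 = 69.5/204.3 = 0.34019
Material balance + equilibrium reduce to Σ zᵢ(Kᵢ−1)/(1+ψ(Kᵢ−1)) = 0.
Check two-phase: ΣzᵢKᵢ = 1.059 > 1 and Σzᵢ/Kᵢ = 1.433 > 1, so g(0) = 0.059 > 0 and g(1) = -0.433 < 0.
Iterate (Newton) starting at ψ = 0.7:
  ψ = 0.700: g = -0.1987, g' = -0.536 → ψ = 0.329
  ψ = 0.329: g = -0.0451, g' = -0.338 → ψ = 0.196
  ψ = 0.196: g = -0.0017, g' = -0.316 → ψ = 0.190
Converged at ψ = 0.190.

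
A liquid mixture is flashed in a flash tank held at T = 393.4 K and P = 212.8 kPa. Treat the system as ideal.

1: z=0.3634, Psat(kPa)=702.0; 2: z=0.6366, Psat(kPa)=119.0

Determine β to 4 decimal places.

Raoult's law: Kᵢ = Pᵢˢᵃᵗ/P = Pᵢˢᵃᵗ/212.8.
  K_1 = 702.0/212.8 = 3.298872, K_2 = 119.0/212.8 = 0.559211
Binary case is linear: z₁(K₁−1)(1+β(K₂−1)) + z₂(K₂−1)(1+β(K₁−1)) = 0
⇒ β = [z₁(K₁−1)+z₂(K₂−1)] / [−(K₁−1)(K₂−1)] = 0.55480/1.01332 = 0.5475

β = 0.5475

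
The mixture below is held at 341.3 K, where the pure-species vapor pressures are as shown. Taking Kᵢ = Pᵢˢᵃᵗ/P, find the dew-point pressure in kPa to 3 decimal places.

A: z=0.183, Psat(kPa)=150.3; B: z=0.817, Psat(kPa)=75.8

Pdew = 83.362 kPa

At the dew point ψ → 1, so Σzᵢ/Kᵢ = 1 with Kᵢ = Pᵢˢᵃᵗ/P ⇒ 1/P = Σzᵢ/Pᵢˢᵃᵗ.
1/P = 0.183/150.3 + 0.817/75.8 = 0.011996 ⇒ P = 83.362 kPa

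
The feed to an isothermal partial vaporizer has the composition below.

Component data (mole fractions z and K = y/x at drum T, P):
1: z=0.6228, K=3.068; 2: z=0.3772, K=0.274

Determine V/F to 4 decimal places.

V/F = 0.6755

Material balance + equilibrium reduce to Σ zᵢ(Kᵢ−1)/(1+V/F(Kᵢ−1)) = 0.
g(0) = ΣzᵢKᵢ − 1 = 1.0141 and g(1) = 1 − Σzᵢ/Kᵢ = -0.5796, so a root lies in (0, 1).
Binary case is linear: z₁(K₁−1)(1+V/F(K₂−1)) + z₂(K₂−1)(1+V/F(K₁−1)) = 0
⇒ V/F = [z₁(K₁−1)+z₂(K₂−1)] / [−(K₁−1)(K₂−1)] = 1.01410/1.50137 = 0.6755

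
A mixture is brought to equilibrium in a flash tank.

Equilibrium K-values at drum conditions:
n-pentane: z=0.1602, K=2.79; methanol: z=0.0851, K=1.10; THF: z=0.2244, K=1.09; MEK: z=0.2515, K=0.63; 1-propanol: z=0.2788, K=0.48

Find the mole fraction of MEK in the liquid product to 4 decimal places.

x_MEK = 0.2660

Rachford–Rice: g(ψ) = Σ zᵢ(Kᵢ−1)/(1+ψ(Kᵢ−1)) = 0.
Check two-phase: ΣzᵢKᵢ = 1.0774 > 1 and Σzᵢ/Kᵢ = 1.3207 > 1, so g(0) = 0.0774 > 0 and g(1) = -0.3207 < 0.
Newton iteration, ψ⁰ = 0.42:
  ψ = 0.4200: g = -0.10434, g' = -0.3414 → ψ = 0.1144
  ψ = 0.1144: g = 0.01512, g' = -0.4790 → ψ = 0.1459
  ψ = 0.1459: g = 0.00044, g' = -0.4520 → ψ = 0.1469
Converged at ψ = 0.1469.
Compositions from xᵢ = zᵢ/(1+ψ(Kᵢ−1)), yᵢ = Kᵢxᵢ:
  n-pentane: x = 0.1268, y = 0.3539
  methanol: x = 0.0839, y = 0.0923
  THF: x = 0.2215, y = 0.2414
  MEK: x = 0.2660, y = 0.1676
  1-propanol: x = 0.3019, y = 0.1449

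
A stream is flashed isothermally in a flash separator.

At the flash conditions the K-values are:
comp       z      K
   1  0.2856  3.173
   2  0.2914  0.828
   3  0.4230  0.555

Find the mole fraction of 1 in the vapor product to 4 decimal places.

Material balance + equilibrium reduce to Σ zᵢ(Kᵢ−1)/(1+ψ(Kᵢ−1)) = 0.
g(0) = ΣzᵢKᵢ − 1 = 0.3823 and g(1) = 1 − Σzᵢ/Kᵢ = -0.2041, so a root lies in (0, 1).
Iterate (Newton) starting at ψ = 0.63:
  ψ = 0.6300: g = -0.05580, g' = -0.4129 → ψ = 0.4948
  ψ = 0.4948: g = 0.00287, g' = -0.4612 → ψ = 0.5011
Converged at ψ = 0.5011.
Compositions from xᵢ = zᵢ/(1+ψ(Kᵢ−1)), yᵢ = Kᵢxᵢ:
  1: x = 0.1367, y = 0.4338
  2: x = 0.3189, y = 0.2640
  3: x = 0.5444, y = 0.3021

y_1 = 0.4338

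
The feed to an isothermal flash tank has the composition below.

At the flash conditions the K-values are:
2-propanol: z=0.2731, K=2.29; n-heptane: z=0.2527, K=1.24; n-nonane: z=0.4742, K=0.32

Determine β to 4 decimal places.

Rachford–Rice: g(β) = Σ zᵢ(Kᵢ−1)/(1+β(Kᵢ−1)) = 0.
Feasibility: ΣzᵢKᵢ = 1.0905, Σzᵢ/Kᵢ = 1.8049 — both > 1, two phases present.
Iterate (Newton) starting at β = 0.5:
  β = 0.5000: g = -0.22026, g' = -0.6829 → β = 0.1775
  β = 0.1775: g = -0.02188, g' = -0.5979 → β = 0.1409
  β = 0.1409: g = 0.00016, g' = -0.6072 → β = 0.1412
Converged at β = 0.1412.

β = 0.1412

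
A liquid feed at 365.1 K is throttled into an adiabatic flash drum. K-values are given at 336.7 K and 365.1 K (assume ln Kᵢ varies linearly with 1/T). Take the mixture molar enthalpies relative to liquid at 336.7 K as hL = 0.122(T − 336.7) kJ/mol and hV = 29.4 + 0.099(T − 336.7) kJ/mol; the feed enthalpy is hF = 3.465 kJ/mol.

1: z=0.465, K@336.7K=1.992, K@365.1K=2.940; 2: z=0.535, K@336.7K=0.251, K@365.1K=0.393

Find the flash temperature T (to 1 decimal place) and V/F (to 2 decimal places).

T = 338.3 K, V/F = 0.11

Adiabatic flash: solve Rachford–Rice at each trial T, then check hF = ψ·hV(T) + (1−ψ)·hL(T).
  T = 336.7 K: K = (1.992, 0.251), RR gives ψ = 0.082, H_out = 2.396 kJ/mol
  T = 365.1 K: K = (2.940, 0.393), RR gives ψ = 0.490, H_out = 17.559 kJ/mol
  T = 350.9 K: K = (2.439, 0.317), RR gives ψ = 0.309, H_out = 10.716 kJ/mol
  T = 343.8 K: K = (2.209, 0.283), RR gives ψ = 0.206, H_out = 6.881 kJ/mol
  T = 340.2 K: K = (2.097, 0.266), RR gives ψ = 0.146, H_out = 4.714 kJ/mol
  T = 338.4 K: K = (2.043, 0.258), RR gives ψ = 0.114, H_out = 3.552 kJ/mol
Linear interpolation between T = 336.7 (H_out = 2.396) and T = 338.4 (H_out = 3.552) on hF = 3.465 gives T ≈ 338.3 K, at which ψ = 0.11.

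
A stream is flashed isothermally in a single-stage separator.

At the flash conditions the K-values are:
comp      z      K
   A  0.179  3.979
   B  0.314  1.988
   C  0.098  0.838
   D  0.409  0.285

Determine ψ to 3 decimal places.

Rachford–Rice: g(ψ) = Σ zᵢ(Kᵢ−1)/(1+ψ(Kᵢ−1)) = 0.
g(0) = ΣzᵢKᵢ − 1 = 0.535 and g(1) = 1 − Σzᵢ/Kᵢ = -0.755, so a root lies in (0, 1).
Newton iteration, ψ⁰ = 0.55:
  ψ = 0.550: g = -0.0963, g' = -0.928 → ψ = 0.446
  ψ = 0.446: g = -0.0023, g' = -0.894 → ψ = 0.444
Converged at ψ = 0.444.

ψ = 0.444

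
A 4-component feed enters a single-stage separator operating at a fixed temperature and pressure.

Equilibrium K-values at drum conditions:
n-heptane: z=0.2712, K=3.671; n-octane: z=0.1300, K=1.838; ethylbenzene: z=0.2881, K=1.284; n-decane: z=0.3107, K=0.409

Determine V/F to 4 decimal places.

V/F = 0.8226

Iterate (Newton) starting at V/F = 0.5:
  V/F = 0.5000: g = 0.19793, g' = -0.6365 → V/F = 0.8110
  V/F = 0.8110: g = 0.00752, g' = -0.6410 → V/F = 0.8227
  V/F = 0.8227: g = -0.00004, g' = -0.6476 → V/F = 0.8226
Converged at V/F = 0.8226.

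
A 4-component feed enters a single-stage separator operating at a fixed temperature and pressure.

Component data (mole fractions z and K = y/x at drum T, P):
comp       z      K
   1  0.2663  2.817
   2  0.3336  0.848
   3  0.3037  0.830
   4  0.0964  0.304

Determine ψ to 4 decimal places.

Rachford–Rice: g(ψ) = Σ zᵢ(Kᵢ−1)/(1+ψ(Kᵢ−1)) = 0.
g(0) = ΣzᵢKᵢ − 1 = 0.3144 and g(1) = 1 − Σzᵢ/Kᵢ = -0.1709, so a root lies in (0, 1).
Iterate (Newton) starting at ψ = 0.43:
  ψ = 0.4300: g = 0.06593, g' = -0.3912 → ψ = 0.5985
  ψ = 0.5985: g = 0.00353, g' = -0.3591 → ψ = 0.6084
Converged at ψ = 0.6084.

ψ = 0.6084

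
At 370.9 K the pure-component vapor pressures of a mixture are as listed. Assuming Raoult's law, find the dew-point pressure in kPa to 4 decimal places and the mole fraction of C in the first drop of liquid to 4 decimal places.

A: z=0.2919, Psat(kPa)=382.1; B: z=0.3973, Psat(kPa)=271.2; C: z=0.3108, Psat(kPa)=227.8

Pdew = 278.2987 kPa, x_C = 0.3797

At the dew point ψ → 1, so Σzᵢ/Kᵢ = 1 with Kᵢ = Pᵢˢᵃᵗ/P ⇒ 1/P = Σzᵢ/Pᵢˢᵃᵗ.
1/P = 0.2919/382.1 + 0.3973/271.2 + 0.3108/227.8 = 0.0035933 ⇒ P = 278.2987 kPa
xᵢ = zᵢP/Pᵢˢᵃᵗ ⇒ x_C = 0.3108·278.2987/227.8 = 0.3797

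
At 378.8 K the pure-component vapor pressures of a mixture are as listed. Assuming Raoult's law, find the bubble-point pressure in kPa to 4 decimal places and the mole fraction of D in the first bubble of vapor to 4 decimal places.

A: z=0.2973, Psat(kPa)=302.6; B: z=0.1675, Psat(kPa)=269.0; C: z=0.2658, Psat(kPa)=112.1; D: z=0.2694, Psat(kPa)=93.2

Pbub = 189.9247 kPa, y_D = 0.1322

At the bubble point ψ → 0, so ΣzᵢKᵢ = 1 with Kᵢ = Pᵢˢᵃᵗ/P ⇒ P = ΣzᵢPᵢˢᵃᵗ.
P = 0.2973·302.6 + 0.1675·269.0 + 0.2658·112.1 + 0.2694·93.2 = 189.9247 kPa
yᵢ = zᵢPᵢˢᵃᵗ/P ⇒ y_D = 0.2694·93.2/189.9247 = 0.1322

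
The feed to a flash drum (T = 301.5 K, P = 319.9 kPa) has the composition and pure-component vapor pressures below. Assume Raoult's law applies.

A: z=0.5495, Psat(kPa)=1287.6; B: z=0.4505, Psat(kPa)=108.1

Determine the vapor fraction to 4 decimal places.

ψ = 0.6810

Raoult's law: Kᵢ = Pᵢˢᵃᵗ/P = Pᵢˢᵃᵗ/319.9.
  K_A = 1287.6/319.9 = 4.025008, K_B = 108.1/319.9 = 0.337918
Rachford–Rice: g(ψ) = Σ zᵢ(Kᵢ−1)/(1+ψ(Kᵢ−1)) = 0.
Check two-phase: ΣzᵢKᵢ = 2.3640 > 1 and Σzᵢ/Kᵢ = 1.4697 > 1, so g(0) = 1.3640 > 0 and g(1) = -0.4697 < 0.
Newton iteration, ψ⁰ = 0.68:
  ψ = 0.6800: g = 0.00123, g' = -1.1914 → ψ = 0.6810
Converged at ψ = 0.6810.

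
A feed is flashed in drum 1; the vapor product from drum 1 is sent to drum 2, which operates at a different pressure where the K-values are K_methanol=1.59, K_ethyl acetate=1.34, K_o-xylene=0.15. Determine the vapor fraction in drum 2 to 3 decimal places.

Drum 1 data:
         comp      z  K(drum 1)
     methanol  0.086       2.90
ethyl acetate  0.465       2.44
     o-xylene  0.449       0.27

Drum 1:
Material balance + equilibrium reduce to Σ zᵢ(Kᵢ−1)/(1+ψ₁(Kᵢ−1)) = 0.
Feasibility: ΣzᵢKᵢ = 1.505, Σzᵢ/Kᵢ = 1.883 — both > 1, two phases present.
Newton iteration, ψ₁⁰ = 0.5:
  ψ₁ = 0.500: g = -0.0431, g' = -1.001 → ψ₁ = 0.457
  ψ₁ = 0.457: g = -0.0005, g' = -0.978 → ψ₁ = 0.456
Converged at ψ₁ = 0.456.
Drum-1 compositions:
  methanol: x = 0.046, y = 0.134
  ethyl acetate: x = 0.281, y = 0.685
  o-xylene: x = 0.673, y = 0.182
Drum-2 feed = drum-1 vapor: z₂ = (0.1336, 0.6846, 0.1818).
Drum 2:
Rachford–Rice: g(ψ₂) = Σ zᵢ(Kᵢ−1)/(1+ψ₂(Kᵢ−1)) = 0.
Feasibility: ΣzᵢKᵢ = 1.157, Σzᵢ/Kᵢ = 1.807 — both > 1, two phases present.
Newton–Raphson from ψ₂ = 0.5:
  ψ₂ = 0.500: g = -0.0090, g' = -0.483 → ψ₂ = 0.481
Converged at ψ₂ = 0.481.
  methanol: x = 0.104, y = 0.165
  ethyl acetate: x = 0.588, y = 0.788
  o-xylene: x = 0.308, y = 0.046

V/F (drum 2) = 0.481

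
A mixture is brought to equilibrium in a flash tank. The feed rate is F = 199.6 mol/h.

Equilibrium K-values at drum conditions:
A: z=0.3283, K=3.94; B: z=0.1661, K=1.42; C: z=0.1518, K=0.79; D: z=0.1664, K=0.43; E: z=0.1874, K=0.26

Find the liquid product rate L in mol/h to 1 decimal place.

L = 85.7 mol/h

Newton iteration, V/F⁰ = 0.39:
  V/F = 0.3900: g = 0.15797, g' = -0.9376 → V/F = 0.5585
  V/F = 0.5585: g = 0.01023, g' = -0.8488 → V/F = 0.5705
Converged at V/F = 0.5705.
Then V = V/F·F = 0.5705·199.6 = 113.9 mol/h and L = F − V = 85.7 mol/h.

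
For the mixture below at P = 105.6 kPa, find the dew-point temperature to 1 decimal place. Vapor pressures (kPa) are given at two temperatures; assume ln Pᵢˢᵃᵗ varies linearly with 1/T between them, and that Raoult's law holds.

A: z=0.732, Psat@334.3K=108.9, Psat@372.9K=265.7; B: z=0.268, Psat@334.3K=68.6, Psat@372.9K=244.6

T = 338.2 K

Dew-point temperature: Σzᵢ·P/Pᵢˢᵃᵗ(T) = 1. Interpolate ln Pᵢˢᵃᵗ = aᵢ + bᵢ/T.
  T = 334.3 K: ΣzᵢP/Pᵢˢᵃᵗ = 1.1224
  T = 372.9 K: ΣzᵢP/Pᵢˢᵃᵗ = 0.4066
  T = 353.6 K: ΣzᵢP/Pᵢˢᵃᵗ = 0.6545
  T = 344.0 K: ΣzᵢP/Pᵢˢᵃᵗ = 0.8485
  T = 339.1 K: ΣzᵢP/Pᵢˢᵃᵗ = 0.9750
  T = 336.7 K: ΣzᵢP/Pᵢˢᵃᵗ = 1.0455
Interpolating between 336.7 K and 339.1 K gives T ≈ 338.2 K.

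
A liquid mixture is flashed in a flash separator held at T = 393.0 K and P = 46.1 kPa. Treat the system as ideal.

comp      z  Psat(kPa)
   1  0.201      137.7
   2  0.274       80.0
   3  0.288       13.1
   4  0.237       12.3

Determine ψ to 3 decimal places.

ψ = 0.219

Raoult's law: Kᵢ = Pᵢˢᵃᵗ/P = Pᵢˢᵃᵗ/46.1.
  K_1 = 137.7/46.1 = 2.98698, K_2 = 80.0/46.1 = 1.73536, K_3 = 13.1/46.1 = 0.28416, K_4 = 12.3/46.1 = 0.26681
Rachford–Rice: g(ψ) = Σ zᵢ(Kᵢ−1)/(1+ψ(Kᵢ−1)) = 0.
Check two-phase: ΣzᵢKᵢ = 1.221 > 1 and Σzᵢ/Kᵢ = 2.127 > 1, so g(0) = 0.221 > 0 and g(1) = -1.127 < 0.
Newton–Raphson from ψ = 0.33:
  ψ = 0.330: g = -0.0958, g' = -0.860 → ψ = 0.219
Converged at ψ = 0.219.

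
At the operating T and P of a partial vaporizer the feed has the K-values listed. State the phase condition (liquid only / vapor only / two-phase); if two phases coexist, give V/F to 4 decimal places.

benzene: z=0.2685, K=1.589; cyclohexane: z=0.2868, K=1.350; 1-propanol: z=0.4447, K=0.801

ΣzᵢKᵢ = 1.1700; Σzᵢ/Kᵢ = 0.9366.
Since Σzᵢ/Kᵢ < 1 the mixture is above its dew point — single vapor phase.

vapor only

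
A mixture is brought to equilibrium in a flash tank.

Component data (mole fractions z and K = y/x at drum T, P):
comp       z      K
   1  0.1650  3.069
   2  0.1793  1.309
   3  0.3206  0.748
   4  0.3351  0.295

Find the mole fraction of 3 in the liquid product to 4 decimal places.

x_3 = 0.3288

Let β = V/F and solve Σ zᵢ(Kᵢ−1)/(1+β(Kᵢ−1)) = 0.
Feasibility: ΣzᵢKᵢ = 1.0798, Σzᵢ/Kᵢ = 1.7553 — both > 1, two phases present.
Newton iteration, β⁰ = 0.5:
  β = 0.5000: g = -0.24151, g' = -0.6074 → β = 0.1024
  β = 0.1024: g = -0.00214, g' = -0.7120 → β = 0.0994
Converged at β = 0.0994.
Compositions from xᵢ = zᵢ/(1+β(Kᵢ−1)), yᵢ = Kᵢxᵢ:
  1: x = 0.1369, y = 0.4200
  2: x = 0.1740, y = 0.2277
  3: x = 0.3288, y = 0.2460
  4: x = 0.3603, y = 0.1063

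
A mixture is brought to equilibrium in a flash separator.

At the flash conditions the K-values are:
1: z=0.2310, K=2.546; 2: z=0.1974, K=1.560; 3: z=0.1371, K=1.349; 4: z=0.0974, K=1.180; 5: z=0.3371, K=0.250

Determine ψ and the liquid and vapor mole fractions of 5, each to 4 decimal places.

Iterate (Newton) starting at ψ = 0.5:
  ψ = 0.5000: g = -0.05991, g' = -0.7136 → ψ = 0.4160
  ψ = 0.4160: g = -0.00242, g' = -0.6613 → ψ = 0.4124
Converged at ψ = 0.4124.
Compositions from xᵢ = zᵢ/(1+ψ(Kᵢ−1)), yᵢ = Kᵢxᵢ:
  1: x = 0.1411, y = 0.3591
  2: x = 0.1604, y = 0.2502
  3: x = 0.1199, y = 0.1617
  4: x = 0.0907, y = 0.1070
  5: x = 0.4881, y = 0.1220

ψ = 0.4124, x_5 = 0.4881, y_5 = 0.1220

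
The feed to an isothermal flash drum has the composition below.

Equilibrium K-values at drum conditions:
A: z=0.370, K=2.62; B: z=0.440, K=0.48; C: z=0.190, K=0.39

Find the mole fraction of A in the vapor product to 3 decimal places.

Let β = V/F and solve Σ zᵢ(Kᵢ−1)/(1+β(Kᵢ−1)) = 0.
Feasibility: ΣzᵢKᵢ = 1.255, Σzᵢ/Kᵢ = 1.545 — both > 1, two phases present.
Newton iteration, β⁰ = 0.65:
  β = 0.650: g = -0.2457, g' = -0.696 → β = 0.297
  β = 0.297: g = -0.0074, g' = -0.714 → β = 0.287
Converged at β = 0.287.
Compositions from xᵢ = zᵢ/(1+β(Kᵢ−1)), yᵢ = Kᵢxᵢ:
  A: x = 0.253, y = 0.662
  B: x = 0.517, y = 0.248
  C: x = 0.230, y = 0.090

y_A = 0.662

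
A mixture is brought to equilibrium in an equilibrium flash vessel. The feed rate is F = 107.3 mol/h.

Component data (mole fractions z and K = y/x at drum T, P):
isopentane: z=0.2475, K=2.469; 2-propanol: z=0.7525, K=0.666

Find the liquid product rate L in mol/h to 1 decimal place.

L = 82.8 mol/h

Rachford–Rice: g(β) = Σ zᵢ(Kᵢ−1)/(1+β(Kᵢ−1)) = 0.
Feasibility: ΣzᵢKᵢ = 1.1122, Σzᵢ/Kᵢ = 1.2301 — both > 1, two phases present.
Newton iteration, β⁰ = 0.66:
  β = 0.6600: g = -0.13781, g' = -0.2758 → β = 0.1604
  β = 0.1604: g = 0.02869, g' = -0.4436 → β = 0.2251
  β = 0.2251: g = 0.00147, g' = -0.3998 → β = 0.2288
Converged at β = 0.2288.
Then V = β·F = 0.2288·107.3 = 24.5 mol/h and L = F − V = 82.8 mol/h.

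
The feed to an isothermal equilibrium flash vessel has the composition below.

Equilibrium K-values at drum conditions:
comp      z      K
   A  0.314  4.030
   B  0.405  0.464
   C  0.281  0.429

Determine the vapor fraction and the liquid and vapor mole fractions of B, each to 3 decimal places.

ψ = 0.344, x_B = 0.497, y_B = 0.230

Rachford–Rice: g(ψ) = Σ zᵢ(Kᵢ−1)/(1+ψ(Kᵢ−1)) = 0.
Feasibility: ΣzᵢKᵢ = 1.574, Σzᵢ/Kᵢ = 1.606 — both > 1, two phases present.
Newton iteration, ψ⁰ = 0.34:
  ψ = 0.340: g = 0.0041, g' = -1.014 → ψ = 0.344
Converged at ψ = 0.344.
Compositions from xᵢ = zᵢ/(1+ψ(Kᵢ−1)), yᵢ = Kᵢxᵢ:
  A: x = 0.154, y = 0.620
  B: x = 0.497, y = 0.230
  C: x = 0.350, y = 0.150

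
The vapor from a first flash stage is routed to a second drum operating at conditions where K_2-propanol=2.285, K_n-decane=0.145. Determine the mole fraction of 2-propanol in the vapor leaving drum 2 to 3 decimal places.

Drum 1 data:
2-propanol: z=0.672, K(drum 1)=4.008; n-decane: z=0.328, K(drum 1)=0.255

Drum 1:
Let ψ₁ = V/F and solve Σ zᵢ(Kᵢ−1)/(1+ψ₁(Kᵢ−1)) = 0.
Feasibility: ΣzᵢKᵢ = 2.777, Σzᵢ/Kᵢ = 1.454 — both > 1, two phases present.
Binary case is linear: z₁(K₁−1)(1+ψ₁(K₂−1)) + z₂(K₂−1)(1+ψ₁(K₁−1)) = 0
⇒ ψ₁ = [z₁(K₁−1)+z₂(K₂−1)] / [−(K₁−1)(K₂−1)] = 1.7770/2.2410 = 0.793
Drum-1 compositions:
  2-propanol: x = 0.199, y = 0.796
  n-decane: x = 0.801, y = 0.204
Drum-2 feed = drum-1 vapor: z₂ = (0.7956, 0.2044).
Drum 2:
Let ψ₂ = V/F and solve Σ zᵢ(Kᵢ−1)/(1+ψ₂(Kᵢ−1)) = 0.
Feasibility: ΣzᵢKᵢ = 1.848, Σzᵢ/Kᵢ = 1.758 — both > 1, two phases present.
Newton iteration, ψ₂⁰ = 0.5:
  ψ₂ = 0.500: g = 0.3172, g' = -0.943 → ψ₂ = 0.836
  ψ₂ = 0.836: g = -0.1208, g' = -2.147 → ψ₂ = 0.780
  ψ₂ = 0.780: g = -0.0143, g' = -1.676 → ψ₂ = 0.772
  ψ₂ = 0.772: g = -0.0002, g' = -1.622 → ψ₂ = 0.771
Converged at ψ₂ = 0.771.
  2-propanol: x = 0.400, y = 0.913
  n-decane: x = 0.600, y = 0.087

y_2-propanol (drum 2) = 0.913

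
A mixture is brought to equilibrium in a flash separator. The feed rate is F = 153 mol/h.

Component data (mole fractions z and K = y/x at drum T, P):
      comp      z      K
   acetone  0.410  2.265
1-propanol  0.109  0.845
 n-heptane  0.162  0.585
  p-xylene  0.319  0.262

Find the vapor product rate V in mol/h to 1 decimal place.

Let ψ = V/F and solve Σ zᵢ(Kᵢ−1)/(1+ψ(Kᵢ−1)) = 0.
g(0) = ΣzᵢKᵢ − 1 = 0.199 and g(1) = 1 − Σzᵢ/Kᵢ = -0.804, so a root lies in (0, 1).
Newton–Raphson from ψ = 0.5:
  ψ = 0.500: g = -0.1585, g' = -0.730 → ψ = 0.283
  ψ = 0.283: g = -0.0094, g' = -0.672 → ψ = 0.269
Converged at ψ = 0.269.
Then V = ψ·F = 0.2689·153 = 41.1 mol/h and L = F − V = 111.9 mol/h.

V = 41.1 mol/h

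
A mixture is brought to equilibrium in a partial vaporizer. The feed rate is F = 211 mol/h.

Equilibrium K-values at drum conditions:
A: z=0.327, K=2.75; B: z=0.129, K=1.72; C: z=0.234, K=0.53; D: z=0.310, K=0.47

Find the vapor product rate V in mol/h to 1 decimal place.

Let β = V/F and solve Σ zᵢ(Kᵢ−1)/(1+β(Kᵢ−1)) = 0.
Check two-phase: ΣzᵢKᵢ = 1.391 > 1 and Σzᵢ/Kᵢ = 1.295 > 1, so g(0) = 0.391 > 0 and g(1) = -0.295 < 0.
Newton iteration, β⁰ = 0.6:
  β = 0.600: g = -0.0501, g' = -0.558 → β = 0.510
  β = 0.510: g = 0.0003, g' = -0.568 → β = 0.511
Converged at β = 0.511.
Then V = β·F = 0.5109·211 = 107.8 mol/h and L = F − V = 103.2 mol/h.

V = 107.8 mol/h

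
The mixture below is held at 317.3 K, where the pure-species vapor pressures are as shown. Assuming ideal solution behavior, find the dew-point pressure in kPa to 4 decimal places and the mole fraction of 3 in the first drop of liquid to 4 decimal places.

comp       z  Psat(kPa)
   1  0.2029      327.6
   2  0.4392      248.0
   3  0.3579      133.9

Pdew = 197.5031 kPa, x_3 = 0.5279

At the dew point ψ → 1, so Σzᵢ/Kᵢ = 1 with Kᵢ = Pᵢˢᵃᵗ/P ⇒ 1/P = Σzᵢ/Pᵢˢᵃᵗ.
1/P = 0.2029/327.6 + 0.4392/248.0 + 0.3579/133.9 = 0.0050632 ⇒ P = 197.5031 kPa
xᵢ = zᵢP/Pᵢˢᵃᵗ ⇒ x_3 = 0.3579·197.5031/133.9 = 0.5279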